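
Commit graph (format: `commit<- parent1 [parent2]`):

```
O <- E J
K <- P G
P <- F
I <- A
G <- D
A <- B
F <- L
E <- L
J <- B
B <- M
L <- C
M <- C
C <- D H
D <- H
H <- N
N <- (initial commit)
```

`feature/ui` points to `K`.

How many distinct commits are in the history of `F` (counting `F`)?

6

Walking parent pointers from F: reachable set = {C, D, F, H, L, N}.
That is 6 commits.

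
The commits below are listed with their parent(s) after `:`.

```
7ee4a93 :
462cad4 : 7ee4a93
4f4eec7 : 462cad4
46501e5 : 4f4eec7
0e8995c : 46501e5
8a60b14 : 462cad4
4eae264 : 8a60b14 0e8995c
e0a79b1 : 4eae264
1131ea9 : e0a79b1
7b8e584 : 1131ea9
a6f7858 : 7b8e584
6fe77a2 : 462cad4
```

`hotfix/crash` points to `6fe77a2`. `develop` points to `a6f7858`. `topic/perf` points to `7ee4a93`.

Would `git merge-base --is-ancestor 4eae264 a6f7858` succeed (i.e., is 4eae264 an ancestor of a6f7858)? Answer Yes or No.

Ancestors of a6f7858 (commits reachable by following parents): {0e8995c, 1131ea9, 462cad4, 46501e5, 4eae264, 4f4eec7, 7b8e584, 7ee4a93, 8a60b14, a6f7858, e0a79b1}.
4eae264 is in that set, so it is an ancestor of a6f7858.

Yes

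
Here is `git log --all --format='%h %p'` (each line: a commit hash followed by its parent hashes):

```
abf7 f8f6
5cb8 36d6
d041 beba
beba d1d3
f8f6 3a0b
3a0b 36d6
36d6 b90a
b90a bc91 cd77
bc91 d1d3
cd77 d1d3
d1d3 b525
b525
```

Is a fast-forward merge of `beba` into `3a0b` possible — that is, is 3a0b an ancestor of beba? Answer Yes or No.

No

A fast-forward from 3a0b to beba is possible iff 3a0b is an ancestor of beba.
Ancestors of beba: {b525, beba, d1d3}.
3a0b is not among them, so fast-forward is not possible.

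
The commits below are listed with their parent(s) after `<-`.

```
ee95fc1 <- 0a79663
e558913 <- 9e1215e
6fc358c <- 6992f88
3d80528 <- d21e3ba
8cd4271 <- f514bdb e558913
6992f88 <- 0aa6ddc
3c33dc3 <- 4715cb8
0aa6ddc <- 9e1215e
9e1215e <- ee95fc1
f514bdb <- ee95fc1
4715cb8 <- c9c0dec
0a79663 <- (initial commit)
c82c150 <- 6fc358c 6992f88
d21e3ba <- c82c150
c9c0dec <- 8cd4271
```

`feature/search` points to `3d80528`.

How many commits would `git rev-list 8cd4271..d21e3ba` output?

5

Reachable from d21e3ba: {0a79663, 0aa6ddc, 6992f88, 6fc358c, 9e1215e, c82c150, d21e3ba, ee95fc1}.
Reachable from 8cd4271: {0a79663, 8cd4271, 9e1215e, e558913, ee95fc1, f514bdb}.
In d21e3ba's history but not 8cd4271's: {0aa6ddc, 6992f88, 6fc358c, c82c150, d21e3ba} — 5 commits.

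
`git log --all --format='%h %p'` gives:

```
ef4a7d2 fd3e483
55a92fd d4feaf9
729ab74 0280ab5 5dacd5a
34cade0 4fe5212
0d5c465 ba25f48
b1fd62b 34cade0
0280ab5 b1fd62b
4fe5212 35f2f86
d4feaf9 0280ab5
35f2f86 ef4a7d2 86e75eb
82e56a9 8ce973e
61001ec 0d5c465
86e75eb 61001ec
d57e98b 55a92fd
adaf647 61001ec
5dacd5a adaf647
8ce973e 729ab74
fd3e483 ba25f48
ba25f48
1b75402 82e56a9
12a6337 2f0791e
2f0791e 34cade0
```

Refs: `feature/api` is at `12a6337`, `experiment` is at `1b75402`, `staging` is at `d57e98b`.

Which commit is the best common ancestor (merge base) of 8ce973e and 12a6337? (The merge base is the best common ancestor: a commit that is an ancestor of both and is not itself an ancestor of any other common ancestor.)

34cade0

Ancestors of 8ce973e: {0280ab5, 0d5c465, 34cade0, 35f2f86, 4fe5212, 5dacd5a, 61001ec, 729ab74, 86e75eb, 8ce973e, adaf647, b1fd62b, ba25f48, ef4a7d2, fd3e483}.
Ancestors of 12a6337: {0d5c465, 12a6337, 2f0791e, 34cade0, 35f2f86, 4fe5212, 61001ec, 86e75eb, ba25f48, ef4a7d2, fd3e483}.
Common ancestors: {0d5c465, 34cade0, 35f2f86, 4fe5212, 61001ec, 86e75eb, ba25f48, ef4a7d2, fd3e483}.
Among these, 34cade0 is not an ancestor of any other common ancestor — it is the merge base.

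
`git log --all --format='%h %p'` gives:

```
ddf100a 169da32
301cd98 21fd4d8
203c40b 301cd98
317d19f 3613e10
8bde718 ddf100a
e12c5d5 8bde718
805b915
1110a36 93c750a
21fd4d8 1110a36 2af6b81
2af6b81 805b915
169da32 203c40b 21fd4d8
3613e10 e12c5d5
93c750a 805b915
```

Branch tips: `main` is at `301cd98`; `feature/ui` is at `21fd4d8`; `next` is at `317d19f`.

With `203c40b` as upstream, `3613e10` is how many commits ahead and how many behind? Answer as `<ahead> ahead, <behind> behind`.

Reachable from 3613e10: {1110a36, 169da32, 203c40b, 21fd4d8, 2af6b81, 301cd98, 3613e10, 805b915, 8bde718, 93c750a, ddf100a, e12c5d5}.
Reachable from 203c40b: {1110a36, 203c40b, 21fd4d8, 2af6b81, 301cd98, 805b915, 93c750a}.
Only in 3613e10's history (ahead): {169da32, 3613e10, 8bde718, ddf100a, e12c5d5} — 5.
Only in 203c40b's history (behind): {} — 0.

5 ahead, 0 behind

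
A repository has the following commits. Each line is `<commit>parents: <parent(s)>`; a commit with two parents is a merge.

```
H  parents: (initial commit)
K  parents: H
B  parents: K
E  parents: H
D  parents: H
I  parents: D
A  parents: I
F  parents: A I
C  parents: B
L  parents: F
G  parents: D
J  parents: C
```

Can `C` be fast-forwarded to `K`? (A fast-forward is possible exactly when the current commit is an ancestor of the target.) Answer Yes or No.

No

A fast-forward from C to K is possible iff C is an ancestor of K.
Ancestors of K: {H, K}.
C is not among them, so fast-forward is not possible.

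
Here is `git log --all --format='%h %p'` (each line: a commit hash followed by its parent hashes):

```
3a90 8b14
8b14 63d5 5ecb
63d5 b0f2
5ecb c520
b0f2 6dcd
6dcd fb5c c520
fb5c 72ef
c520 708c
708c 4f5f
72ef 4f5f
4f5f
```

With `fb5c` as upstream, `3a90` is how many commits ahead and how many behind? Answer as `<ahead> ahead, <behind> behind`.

8 ahead, 0 behind

Reachable from 3a90: {3a90, 4f5f, 5ecb, 63d5, 6dcd, 708c, 72ef, 8b14, b0f2, c520, fb5c}.
Reachable from fb5c: {4f5f, 72ef, fb5c}.
Only in 3a90's history (ahead): {3a90, 5ecb, 63d5, 6dcd, 708c, 8b14, b0f2, c520} — 8.
Only in fb5c's history (behind): {} — 0.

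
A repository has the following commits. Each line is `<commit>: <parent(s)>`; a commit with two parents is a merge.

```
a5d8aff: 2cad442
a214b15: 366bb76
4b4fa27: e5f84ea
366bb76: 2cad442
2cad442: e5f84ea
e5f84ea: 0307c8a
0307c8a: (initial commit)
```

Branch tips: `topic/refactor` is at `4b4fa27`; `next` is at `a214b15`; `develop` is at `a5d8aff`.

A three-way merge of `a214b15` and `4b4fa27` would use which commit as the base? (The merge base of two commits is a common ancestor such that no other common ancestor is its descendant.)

Ancestors of a214b15: {0307c8a, 2cad442, 366bb76, a214b15, e5f84ea}.
Ancestors of 4b4fa27: {0307c8a, 4b4fa27, e5f84ea}.
Common ancestors: {0307c8a, e5f84ea}.
Among these, e5f84ea is not an ancestor of any other common ancestor — it is the merge base.

e5f84ea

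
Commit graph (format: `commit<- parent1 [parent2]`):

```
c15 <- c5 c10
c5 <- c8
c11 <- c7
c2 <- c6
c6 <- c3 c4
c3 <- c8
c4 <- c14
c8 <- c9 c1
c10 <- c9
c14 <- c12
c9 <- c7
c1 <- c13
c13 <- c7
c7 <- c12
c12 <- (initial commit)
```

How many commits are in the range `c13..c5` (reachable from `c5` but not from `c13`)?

Reachable from c5: {c1, c12, c13, c5, c7, c8, c9}.
Reachable from c13: {c12, c13, c7}.
In c5's history but not c13's: {c1, c5, c8, c9} — 4 commits.

4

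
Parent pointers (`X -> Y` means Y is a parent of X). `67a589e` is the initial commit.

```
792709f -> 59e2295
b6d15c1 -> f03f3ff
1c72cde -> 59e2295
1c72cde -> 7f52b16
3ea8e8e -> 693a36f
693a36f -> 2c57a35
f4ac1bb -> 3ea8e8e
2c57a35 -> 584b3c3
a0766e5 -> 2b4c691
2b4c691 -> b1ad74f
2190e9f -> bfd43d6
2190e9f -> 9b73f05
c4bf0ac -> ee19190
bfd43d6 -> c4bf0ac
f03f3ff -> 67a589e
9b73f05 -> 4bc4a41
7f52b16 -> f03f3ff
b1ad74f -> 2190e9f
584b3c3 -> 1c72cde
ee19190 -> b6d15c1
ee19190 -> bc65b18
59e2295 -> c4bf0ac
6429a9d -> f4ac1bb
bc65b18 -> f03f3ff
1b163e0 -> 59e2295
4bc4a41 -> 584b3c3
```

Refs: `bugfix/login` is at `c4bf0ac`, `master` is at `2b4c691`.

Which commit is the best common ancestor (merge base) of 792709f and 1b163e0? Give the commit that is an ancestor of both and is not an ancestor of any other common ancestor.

Ancestors of 792709f: {59e2295, 67a589e, 792709f, b6d15c1, bc65b18, c4bf0ac, ee19190, f03f3ff}.
Ancestors of 1b163e0: {1b163e0, 59e2295, 67a589e, b6d15c1, bc65b18, c4bf0ac, ee19190, f03f3ff}.
Common ancestors: {59e2295, 67a589e, b6d15c1, bc65b18, c4bf0ac, ee19190, f03f3ff}.
Among these, 59e2295 is not an ancestor of any other common ancestor — it is the merge base.

59e2295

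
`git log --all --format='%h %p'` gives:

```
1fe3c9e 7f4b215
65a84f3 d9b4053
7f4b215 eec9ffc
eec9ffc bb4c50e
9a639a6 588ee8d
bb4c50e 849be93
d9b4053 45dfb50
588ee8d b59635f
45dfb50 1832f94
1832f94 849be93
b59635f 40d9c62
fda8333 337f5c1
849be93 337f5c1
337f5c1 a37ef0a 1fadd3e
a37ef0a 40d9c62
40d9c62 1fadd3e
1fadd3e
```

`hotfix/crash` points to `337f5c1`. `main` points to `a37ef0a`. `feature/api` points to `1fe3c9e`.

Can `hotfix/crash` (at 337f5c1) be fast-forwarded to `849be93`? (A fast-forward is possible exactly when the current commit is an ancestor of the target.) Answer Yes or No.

A fast-forward from 337f5c1 to 849be93 is possible iff 337f5c1 is an ancestor of 849be93.
Ancestors of 849be93: {1fadd3e, 337f5c1, 40d9c62, 849be93, a37ef0a}.
337f5c1 is among them, so fast-forward is possible.

Yes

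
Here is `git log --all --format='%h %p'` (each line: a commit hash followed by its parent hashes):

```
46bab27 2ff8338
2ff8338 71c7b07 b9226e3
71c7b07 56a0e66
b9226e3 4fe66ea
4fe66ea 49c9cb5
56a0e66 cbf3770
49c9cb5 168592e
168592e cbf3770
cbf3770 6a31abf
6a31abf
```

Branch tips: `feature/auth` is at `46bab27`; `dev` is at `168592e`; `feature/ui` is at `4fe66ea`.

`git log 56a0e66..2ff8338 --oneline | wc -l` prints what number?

Reachable from 2ff8338: {168592e, 2ff8338, 49c9cb5, 4fe66ea, 56a0e66, 6a31abf, 71c7b07, b9226e3, cbf3770}.
Reachable from 56a0e66: {56a0e66, 6a31abf, cbf3770}.
In 2ff8338's history but not 56a0e66's: {168592e, 2ff8338, 49c9cb5, 4fe66ea, 71c7b07, b9226e3} — 6 commits.

6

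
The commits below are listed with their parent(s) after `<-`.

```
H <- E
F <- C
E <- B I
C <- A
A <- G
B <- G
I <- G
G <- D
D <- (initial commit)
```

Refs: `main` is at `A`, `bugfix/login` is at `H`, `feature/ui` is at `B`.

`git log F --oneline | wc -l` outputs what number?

5

Walking parent pointers from F: reachable set = {A, C, D, F, G}.
That is 5 commits.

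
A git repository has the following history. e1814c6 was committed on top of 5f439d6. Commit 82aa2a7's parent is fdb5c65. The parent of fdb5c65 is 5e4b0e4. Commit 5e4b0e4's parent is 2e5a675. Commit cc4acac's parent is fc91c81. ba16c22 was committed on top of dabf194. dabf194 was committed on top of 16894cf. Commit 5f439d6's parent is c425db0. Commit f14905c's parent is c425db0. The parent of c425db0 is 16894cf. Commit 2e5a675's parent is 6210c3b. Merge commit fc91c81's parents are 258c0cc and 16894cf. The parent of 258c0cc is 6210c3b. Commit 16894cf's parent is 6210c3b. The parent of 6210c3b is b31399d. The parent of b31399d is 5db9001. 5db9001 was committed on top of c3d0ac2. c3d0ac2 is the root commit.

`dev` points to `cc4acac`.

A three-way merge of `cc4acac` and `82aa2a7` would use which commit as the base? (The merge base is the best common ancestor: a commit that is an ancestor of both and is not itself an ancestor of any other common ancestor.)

6210c3b

Ancestors of cc4acac: {16894cf, 258c0cc, 5db9001, 6210c3b, b31399d, c3d0ac2, cc4acac, fc91c81}.
Ancestors of 82aa2a7: {2e5a675, 5db9001, 5e4b0e4, 6210c3b, 82aa2a7, b31399d, c3d0ac2, fdb5c65}.
Common ancestors: {5db9001, 6210c3b, b31399d, c3d0ac2}.
Among these, 6210c3b is not an ancestor of any other common ancestor — it is the merge base.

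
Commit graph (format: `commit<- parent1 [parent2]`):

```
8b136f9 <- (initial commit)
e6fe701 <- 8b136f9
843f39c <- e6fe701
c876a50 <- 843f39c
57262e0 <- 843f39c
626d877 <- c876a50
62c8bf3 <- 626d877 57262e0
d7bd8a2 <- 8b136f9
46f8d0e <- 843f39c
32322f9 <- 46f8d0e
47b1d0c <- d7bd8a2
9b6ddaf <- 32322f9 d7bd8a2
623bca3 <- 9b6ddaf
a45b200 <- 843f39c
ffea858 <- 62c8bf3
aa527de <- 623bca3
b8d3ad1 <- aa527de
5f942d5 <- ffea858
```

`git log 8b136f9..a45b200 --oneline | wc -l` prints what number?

3

Reachable from a45b200: {843f39c, 8b136f9, a45b200, e6fe701}.
Reachable from 8b136f9: {8b136f9}.
In a45b200's history but not 8b136f9's: {843f39c, a45b200, e6fe701} — 3 commits.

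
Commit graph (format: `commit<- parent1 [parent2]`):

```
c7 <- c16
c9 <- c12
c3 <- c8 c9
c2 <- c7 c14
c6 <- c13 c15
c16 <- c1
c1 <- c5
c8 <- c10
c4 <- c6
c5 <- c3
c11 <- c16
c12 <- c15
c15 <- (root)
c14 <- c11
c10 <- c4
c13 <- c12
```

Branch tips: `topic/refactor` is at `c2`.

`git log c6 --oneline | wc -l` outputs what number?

Walking parent pointers from c6: reachable set = {c12, c13, c15, c6}.
That is 4 commits.

4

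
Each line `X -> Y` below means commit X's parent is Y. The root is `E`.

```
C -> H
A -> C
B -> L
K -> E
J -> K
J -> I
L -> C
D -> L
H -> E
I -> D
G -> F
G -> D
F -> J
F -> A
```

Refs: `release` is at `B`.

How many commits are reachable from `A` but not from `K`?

Reachable from A: {A, C, E, H}.
Reachable from K: {E, K}.
In A's history but not K's: {A, C, H} — 3 commits.

3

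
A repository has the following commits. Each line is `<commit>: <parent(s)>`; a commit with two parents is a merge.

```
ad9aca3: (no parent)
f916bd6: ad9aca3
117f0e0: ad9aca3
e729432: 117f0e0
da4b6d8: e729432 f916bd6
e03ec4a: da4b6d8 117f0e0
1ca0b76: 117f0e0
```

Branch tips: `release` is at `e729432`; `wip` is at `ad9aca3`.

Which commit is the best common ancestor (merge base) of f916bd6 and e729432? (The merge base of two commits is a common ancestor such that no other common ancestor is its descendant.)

ad9aca3

Ancestors of f916bd6: {ad9aca3, f916bd6}.
Ancestors of e729432: {117f0e0, ad9aca3, e729432}.
Common ancestors: {ad9aca3}.
The only common ancestor is ad9aca3, so it is the merge base.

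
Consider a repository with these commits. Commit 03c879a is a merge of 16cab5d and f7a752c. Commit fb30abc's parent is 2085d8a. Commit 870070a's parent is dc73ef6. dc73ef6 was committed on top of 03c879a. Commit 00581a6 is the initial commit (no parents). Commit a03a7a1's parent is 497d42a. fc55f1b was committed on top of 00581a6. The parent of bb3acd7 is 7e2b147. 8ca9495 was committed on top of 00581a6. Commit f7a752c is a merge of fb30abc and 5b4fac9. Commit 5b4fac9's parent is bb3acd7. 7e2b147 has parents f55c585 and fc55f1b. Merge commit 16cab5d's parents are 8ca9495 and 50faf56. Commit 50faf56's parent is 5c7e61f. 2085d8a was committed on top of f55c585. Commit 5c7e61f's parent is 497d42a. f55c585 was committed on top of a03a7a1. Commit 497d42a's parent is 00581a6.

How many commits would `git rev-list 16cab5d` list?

6

Walking parent pointers from 16cab5d: reachable set = {00581a6, 16cab5d, 497d42a, 50faf56, 5c7e61f, 8ca9495}.
That is 6 commits.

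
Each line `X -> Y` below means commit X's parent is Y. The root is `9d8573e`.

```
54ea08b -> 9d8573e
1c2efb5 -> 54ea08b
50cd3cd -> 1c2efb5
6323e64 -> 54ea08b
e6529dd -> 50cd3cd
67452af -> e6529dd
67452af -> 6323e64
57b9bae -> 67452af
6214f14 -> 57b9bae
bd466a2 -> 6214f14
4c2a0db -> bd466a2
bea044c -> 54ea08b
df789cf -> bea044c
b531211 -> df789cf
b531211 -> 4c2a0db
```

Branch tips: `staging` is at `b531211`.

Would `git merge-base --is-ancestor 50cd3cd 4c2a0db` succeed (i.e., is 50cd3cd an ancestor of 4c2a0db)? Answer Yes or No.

Ancestors of 4c2a0db (commits reachable by following parents): {1c2efb5, 4c2a0db, 50cd3cd, 54ea08b, 57b9bae, 6214f14, 6323e64, 67452af, 9d8573e, bd466a2, e6529dd}.
50cd3cd is in that set, so it is an ancestor of 4c2a0db.

Yes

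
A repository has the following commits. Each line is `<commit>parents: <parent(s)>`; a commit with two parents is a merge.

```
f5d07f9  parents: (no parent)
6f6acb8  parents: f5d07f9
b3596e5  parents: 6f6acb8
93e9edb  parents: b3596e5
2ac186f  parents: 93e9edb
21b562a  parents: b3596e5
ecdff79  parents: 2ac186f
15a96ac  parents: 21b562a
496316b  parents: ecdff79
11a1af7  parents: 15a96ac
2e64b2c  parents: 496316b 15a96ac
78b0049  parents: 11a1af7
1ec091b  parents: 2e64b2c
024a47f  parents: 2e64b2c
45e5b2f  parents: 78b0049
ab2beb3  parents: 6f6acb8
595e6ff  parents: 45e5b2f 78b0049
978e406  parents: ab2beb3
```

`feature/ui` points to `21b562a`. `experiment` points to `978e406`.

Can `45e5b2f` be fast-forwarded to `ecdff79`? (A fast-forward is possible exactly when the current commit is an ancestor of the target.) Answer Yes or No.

No

A fast-forward from 45e5b2f to ecdff79 is possible iff 45e5b2f is an ancestor of ecdff79.
Ancestors of ecdff79: {2ac186f, 6f6acb8, 93e9edb, b3596e5, ecdff79, f5d07f9}.
45e5b2f is not among them, so fast-forward is not possible.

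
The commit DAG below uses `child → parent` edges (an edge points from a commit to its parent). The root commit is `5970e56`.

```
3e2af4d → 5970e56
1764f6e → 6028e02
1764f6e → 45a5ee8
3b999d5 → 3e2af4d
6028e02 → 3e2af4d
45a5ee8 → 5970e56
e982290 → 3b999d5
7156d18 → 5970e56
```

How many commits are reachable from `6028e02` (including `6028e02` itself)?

3

Walking parent pointers from 6028e02: reachable set = {3e2af4d, 5970e56, 6028e02}.
That is 3 commits.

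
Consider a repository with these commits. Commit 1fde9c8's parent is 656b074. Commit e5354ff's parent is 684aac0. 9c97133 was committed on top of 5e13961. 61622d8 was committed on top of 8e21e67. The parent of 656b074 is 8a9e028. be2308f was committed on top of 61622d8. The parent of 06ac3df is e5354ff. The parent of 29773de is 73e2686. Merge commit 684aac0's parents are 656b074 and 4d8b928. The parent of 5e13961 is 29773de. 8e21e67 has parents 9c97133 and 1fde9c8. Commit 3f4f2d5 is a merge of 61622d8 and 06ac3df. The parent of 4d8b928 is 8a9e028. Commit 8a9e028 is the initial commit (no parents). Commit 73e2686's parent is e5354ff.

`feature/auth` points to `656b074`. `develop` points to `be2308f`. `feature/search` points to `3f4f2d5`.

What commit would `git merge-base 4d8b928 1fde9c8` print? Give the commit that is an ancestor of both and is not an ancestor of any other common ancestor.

Ancestors of 4d8b928: {4d8b928, 8a9e028}.
Ancestors of 1fde9c8: {1fde9c8, 656b074, 8a9e028}.
Common ancestors: {8a9e028}.
The only common ancestor is 8a9e028, so it is the merge base.

8a9e028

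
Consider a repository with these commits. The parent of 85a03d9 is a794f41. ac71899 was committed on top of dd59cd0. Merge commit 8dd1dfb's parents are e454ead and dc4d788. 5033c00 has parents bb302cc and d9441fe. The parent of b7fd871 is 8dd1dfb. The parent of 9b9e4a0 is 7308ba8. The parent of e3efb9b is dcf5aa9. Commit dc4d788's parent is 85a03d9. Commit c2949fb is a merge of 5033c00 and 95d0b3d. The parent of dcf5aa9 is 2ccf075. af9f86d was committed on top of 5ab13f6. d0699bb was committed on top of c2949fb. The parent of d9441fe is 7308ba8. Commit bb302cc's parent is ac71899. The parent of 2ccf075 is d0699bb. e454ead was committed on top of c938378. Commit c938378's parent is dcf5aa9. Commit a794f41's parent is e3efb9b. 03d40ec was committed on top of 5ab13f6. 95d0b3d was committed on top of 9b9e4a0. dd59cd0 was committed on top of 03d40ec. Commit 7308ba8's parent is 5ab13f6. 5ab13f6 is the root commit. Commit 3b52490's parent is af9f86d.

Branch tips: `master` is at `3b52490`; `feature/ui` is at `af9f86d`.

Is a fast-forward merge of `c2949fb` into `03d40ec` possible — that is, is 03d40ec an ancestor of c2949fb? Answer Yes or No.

Yes

A fast-forward from 03d40ec to c2949fb is possible iff 03d40ec is an ancestor of c2949fb.
Ancestors of c2949fb: {03d40ec, 5033c00, 5ab13f6, 7308ba8, 95d0b3d, 9b9e4a0, ac71899, bb302cc, c2949fb, d9441fe, dd59cd0}.
03d40ec is among them, so fast-forward is possible.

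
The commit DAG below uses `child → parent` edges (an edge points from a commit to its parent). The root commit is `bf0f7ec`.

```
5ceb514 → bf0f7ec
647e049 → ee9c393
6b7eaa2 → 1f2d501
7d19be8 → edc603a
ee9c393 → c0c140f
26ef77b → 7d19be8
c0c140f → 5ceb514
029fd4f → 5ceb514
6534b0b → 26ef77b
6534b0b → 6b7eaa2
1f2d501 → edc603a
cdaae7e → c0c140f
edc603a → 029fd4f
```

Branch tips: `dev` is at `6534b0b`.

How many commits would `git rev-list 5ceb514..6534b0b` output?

Reachable from 6534b0b: {029fd4f, 1f2d501, 26ef77b, 5ceb514, 6534b0b, 6b7eaa2, 7d19be8, bf0f7ec, edc603a}.
Reachable from 5ceb514: {5ceb514, bf0f7ec}.
In 6534b0b's history but not 5ceb514's: {029fd4f, 1f2d501, 26ef77b, 6534b0b, 6b7eaa2, 7d19be8, edc603a} — 7 commits.

7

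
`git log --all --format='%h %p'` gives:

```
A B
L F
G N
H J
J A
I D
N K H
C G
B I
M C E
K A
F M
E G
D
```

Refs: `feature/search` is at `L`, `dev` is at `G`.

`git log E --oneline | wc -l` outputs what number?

Walking parent pointers from E: reachable set = {A, B, D, E, G, H, I, J, K, N}.
That is 10 commits.

10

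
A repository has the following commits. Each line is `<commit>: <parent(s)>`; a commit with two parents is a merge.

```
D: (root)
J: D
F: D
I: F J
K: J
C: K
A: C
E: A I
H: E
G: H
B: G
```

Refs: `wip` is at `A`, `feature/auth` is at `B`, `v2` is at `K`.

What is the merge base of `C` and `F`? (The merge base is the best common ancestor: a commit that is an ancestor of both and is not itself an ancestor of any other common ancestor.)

D

Ancestors of C: {C, D, J, K}.
Ancestors of F: {D, F}.
Common ancestors: {D}.
The only common ancestor is D, so it is the merge base.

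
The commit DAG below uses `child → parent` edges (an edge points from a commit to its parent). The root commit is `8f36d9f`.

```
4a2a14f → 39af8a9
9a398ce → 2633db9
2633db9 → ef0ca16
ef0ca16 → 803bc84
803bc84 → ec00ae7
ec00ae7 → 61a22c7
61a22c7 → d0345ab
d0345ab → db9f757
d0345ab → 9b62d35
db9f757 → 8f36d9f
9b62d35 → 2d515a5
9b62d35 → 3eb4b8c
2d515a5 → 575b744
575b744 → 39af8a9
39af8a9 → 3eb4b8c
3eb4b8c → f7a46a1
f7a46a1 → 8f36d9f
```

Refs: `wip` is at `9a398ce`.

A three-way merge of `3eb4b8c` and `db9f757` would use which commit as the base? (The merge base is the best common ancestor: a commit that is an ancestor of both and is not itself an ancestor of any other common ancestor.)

8f36d9f

Ancestors of 3eb4b8c: {3eb4b8c, 8f36d9f, f7a46a1}.
Ancestors of db9f757: {8f36d9f, db9f757}.
Common ancestors: {8f36d9f}.
The only common ancestor is 8f36d9f, so it is the merge base.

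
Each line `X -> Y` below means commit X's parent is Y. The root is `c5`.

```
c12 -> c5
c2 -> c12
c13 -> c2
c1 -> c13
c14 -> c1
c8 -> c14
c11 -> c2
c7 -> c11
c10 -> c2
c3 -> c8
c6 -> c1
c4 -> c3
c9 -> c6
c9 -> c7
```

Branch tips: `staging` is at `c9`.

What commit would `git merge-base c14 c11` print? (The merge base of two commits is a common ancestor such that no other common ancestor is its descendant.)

Ancestors of c14: {c1, c12, c13, c14, c2, c5}.
Ancestors of c11: {c11, c12, c2, c5}.
Common ancestors: {c12, c2, c5}.
Among these, c2 is not an ancestor of any other common ancestor — it is the merge base.

c2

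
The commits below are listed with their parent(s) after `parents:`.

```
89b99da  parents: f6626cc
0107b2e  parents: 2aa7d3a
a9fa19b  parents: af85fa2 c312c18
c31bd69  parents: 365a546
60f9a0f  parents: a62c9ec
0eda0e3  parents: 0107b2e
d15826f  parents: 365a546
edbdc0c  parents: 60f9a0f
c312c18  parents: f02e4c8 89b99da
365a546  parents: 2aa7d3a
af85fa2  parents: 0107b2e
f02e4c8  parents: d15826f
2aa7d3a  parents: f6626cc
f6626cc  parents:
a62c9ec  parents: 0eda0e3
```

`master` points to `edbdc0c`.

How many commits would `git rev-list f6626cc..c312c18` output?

6

Reachable from c312c18: {2aa7d3a, 365a546, 89b99da, c312c18, d15826f, f02e4c8, f6626cc}.
Reachable from f6626cc: {f6626cc}.
In c312c18's history but not f6626cc's: {2aa7d3a, 365a546, 89b99da, c312c18, d15826f, f02e4c8} — 6 commits.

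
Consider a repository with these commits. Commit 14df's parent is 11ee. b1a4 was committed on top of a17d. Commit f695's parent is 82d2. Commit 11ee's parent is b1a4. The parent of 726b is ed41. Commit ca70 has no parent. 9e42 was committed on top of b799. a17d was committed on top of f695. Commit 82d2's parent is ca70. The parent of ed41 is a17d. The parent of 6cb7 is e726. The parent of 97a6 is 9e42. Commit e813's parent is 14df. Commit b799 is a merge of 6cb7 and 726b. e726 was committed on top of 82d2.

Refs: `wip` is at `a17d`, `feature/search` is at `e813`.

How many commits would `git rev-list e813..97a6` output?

7

Reachable from 97a6: {6cb7, 726b, 82d2, 97a6, 9e42, a17d, b799, ca70, e726, ed41, f695}.
Reachable from e813: {11ee, 14df, 82d2, a17d, b1a4, ca70, e813, f695}.
In 97a6's history but not e813's: {6cb7, 726b, 97a6, 9e42, b799, e726, ed41} — 7 commits.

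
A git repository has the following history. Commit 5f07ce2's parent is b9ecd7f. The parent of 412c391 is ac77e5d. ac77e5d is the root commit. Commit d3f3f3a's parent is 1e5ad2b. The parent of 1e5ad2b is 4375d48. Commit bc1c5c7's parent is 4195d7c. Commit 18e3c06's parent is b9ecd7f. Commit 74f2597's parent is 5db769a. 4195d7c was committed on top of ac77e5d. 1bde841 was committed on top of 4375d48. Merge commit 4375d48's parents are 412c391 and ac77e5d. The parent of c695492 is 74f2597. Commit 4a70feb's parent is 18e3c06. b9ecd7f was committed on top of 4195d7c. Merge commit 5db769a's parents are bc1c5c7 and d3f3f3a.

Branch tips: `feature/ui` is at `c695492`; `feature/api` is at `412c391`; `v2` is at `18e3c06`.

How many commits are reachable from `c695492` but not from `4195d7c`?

8

Reachable from c695492: {1e5ad2b, 412c391, 4195d7c, 4375d48, 5db769a, 74f2597, ac77e5d, bc1c5c7, c695492, d3f3f3a}.
Reachable from 4195d7c: {4195d7c, ac77e5d}.
In c695492's history but not 4195d7c's: {1e5ad2b, 412c391, 4375d48, 5db769a, 74f2597, bc1c5c7, c695492, d3f3f3a} — 8 commits.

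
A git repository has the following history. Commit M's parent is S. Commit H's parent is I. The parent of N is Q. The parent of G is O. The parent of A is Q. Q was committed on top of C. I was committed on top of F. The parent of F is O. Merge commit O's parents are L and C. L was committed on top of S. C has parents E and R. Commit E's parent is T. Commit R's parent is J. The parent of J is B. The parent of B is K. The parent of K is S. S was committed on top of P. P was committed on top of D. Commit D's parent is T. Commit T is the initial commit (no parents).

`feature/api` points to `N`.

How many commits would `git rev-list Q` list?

11

Walking parent pointers from Q: reachable set = {B, C, D, E, J, K, P, Q, R, S, T}.
That is 11 commits.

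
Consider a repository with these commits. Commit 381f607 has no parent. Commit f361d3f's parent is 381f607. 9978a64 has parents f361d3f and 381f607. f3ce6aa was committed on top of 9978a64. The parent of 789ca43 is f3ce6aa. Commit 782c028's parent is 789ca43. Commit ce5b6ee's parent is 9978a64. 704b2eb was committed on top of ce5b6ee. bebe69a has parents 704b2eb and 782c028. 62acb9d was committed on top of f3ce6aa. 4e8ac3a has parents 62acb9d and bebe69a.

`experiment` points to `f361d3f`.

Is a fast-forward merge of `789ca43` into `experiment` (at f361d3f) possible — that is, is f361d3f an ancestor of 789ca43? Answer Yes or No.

A fast-forward from f361d3f to 789ca43 is possible iff f361d3f is an ancestor of 789ca43.
Ancestors of 789ca43: {381f607, 789ca43, 9978a64, f361d3f, f3ce6aa}.
f361d3f is among them, so fast-forward is possible.

Yes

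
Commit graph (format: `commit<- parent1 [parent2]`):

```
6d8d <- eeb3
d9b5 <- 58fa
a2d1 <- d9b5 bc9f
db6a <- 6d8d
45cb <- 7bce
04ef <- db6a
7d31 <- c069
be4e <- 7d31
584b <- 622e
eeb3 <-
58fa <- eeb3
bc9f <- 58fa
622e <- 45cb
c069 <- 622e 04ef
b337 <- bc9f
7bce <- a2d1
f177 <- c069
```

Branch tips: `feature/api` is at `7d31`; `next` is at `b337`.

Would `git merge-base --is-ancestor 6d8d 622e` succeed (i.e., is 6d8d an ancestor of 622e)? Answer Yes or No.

No

Ancestors of 622e: {45cb, 58fa, 622e, 7bce, a2d1, bc9f, d9b5, eeb3}.
6d8d is not in that set, so it is not an ancestor of 622e.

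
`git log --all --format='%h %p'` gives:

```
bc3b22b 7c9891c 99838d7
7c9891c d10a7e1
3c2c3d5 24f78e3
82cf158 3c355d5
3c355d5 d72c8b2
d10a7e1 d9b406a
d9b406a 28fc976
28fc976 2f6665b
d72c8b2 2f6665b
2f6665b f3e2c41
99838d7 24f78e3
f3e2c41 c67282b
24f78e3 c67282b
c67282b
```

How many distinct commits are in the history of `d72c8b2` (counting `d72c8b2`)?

Walking parent pointers from d72c8b2: reachable set = {2f6665b, c67282b, d72c8b2, f3e2c41}.
That is 4 commits.

4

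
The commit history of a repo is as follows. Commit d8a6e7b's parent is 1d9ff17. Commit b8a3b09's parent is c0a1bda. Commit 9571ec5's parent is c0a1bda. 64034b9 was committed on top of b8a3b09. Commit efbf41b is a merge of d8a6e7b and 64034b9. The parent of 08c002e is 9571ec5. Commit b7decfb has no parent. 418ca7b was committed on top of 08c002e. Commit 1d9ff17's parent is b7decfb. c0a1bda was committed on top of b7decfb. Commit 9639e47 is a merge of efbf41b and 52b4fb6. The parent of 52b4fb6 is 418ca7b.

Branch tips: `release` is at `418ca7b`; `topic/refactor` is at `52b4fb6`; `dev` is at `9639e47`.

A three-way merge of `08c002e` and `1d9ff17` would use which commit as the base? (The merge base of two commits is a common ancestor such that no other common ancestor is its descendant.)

Ancestors of 08c002e: {08c002e, 9571ec5, b7decfb, c0a1bda}.
Ancestors of 1d9ff17: {1d9ff17, b7decfb}.
Common ancestors: {b7decfb}.
The only common ancestor is b7decfb, so it is the merge base.

b7decfb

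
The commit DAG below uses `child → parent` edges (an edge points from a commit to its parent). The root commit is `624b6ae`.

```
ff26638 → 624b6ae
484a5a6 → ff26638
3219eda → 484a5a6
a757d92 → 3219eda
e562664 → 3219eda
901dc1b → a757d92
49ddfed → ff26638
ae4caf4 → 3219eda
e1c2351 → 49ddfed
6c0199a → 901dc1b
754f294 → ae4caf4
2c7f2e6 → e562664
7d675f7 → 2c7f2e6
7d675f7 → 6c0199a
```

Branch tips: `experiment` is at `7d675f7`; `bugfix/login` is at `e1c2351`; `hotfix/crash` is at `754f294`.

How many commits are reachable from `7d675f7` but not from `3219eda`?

Reachable from 7d675f7: {2c7f2e6, 3219eda, 484a5a6, 624b6ae, 6c0199a, 7d675f7, 901dc1b, a757d92, e562664, ff26638}.
Reachable from 3219eda: {3219eda, 484a5a6, 624b6ae, ff26638}.
In 7d675f7's history but not 3219eda's: {2c7f2e6, 6c0199a, 7d675f7, 901dc1b, a757d92, e562664} — 6 commits.

6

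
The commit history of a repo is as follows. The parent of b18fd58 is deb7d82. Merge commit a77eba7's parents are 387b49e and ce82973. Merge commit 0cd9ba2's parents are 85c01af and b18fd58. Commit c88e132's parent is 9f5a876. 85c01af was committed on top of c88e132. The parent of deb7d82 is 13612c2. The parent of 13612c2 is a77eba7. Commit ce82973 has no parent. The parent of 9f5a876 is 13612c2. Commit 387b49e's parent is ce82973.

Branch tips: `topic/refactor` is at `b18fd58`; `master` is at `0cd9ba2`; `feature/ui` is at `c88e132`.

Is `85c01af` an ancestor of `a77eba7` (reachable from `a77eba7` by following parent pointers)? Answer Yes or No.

No

Ancestors of a77eba7: {387b49e, a77eba7, ce82973}.
85c01af is not in that set, so it is not an ancestor of a77eba7.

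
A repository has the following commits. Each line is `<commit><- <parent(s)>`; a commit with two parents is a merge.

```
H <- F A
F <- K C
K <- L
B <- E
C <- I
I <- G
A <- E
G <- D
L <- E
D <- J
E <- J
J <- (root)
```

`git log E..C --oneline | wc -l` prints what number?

4

Reachable from C: {C, D, G, I, J}.
Reachable from E: {E, J}.
In C's history but not E's: {C, D, G, I} — 4 commits.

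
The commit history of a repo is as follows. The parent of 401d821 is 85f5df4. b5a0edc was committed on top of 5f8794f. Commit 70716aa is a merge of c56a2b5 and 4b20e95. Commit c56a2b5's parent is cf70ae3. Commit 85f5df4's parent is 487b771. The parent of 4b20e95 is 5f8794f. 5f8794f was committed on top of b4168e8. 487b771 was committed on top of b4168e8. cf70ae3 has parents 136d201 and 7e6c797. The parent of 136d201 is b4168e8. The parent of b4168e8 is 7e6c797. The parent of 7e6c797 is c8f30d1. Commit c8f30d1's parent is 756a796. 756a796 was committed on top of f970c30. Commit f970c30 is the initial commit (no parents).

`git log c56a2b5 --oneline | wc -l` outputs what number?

Walking parent pointers from c56a2b5: reachable set = {136d201, 756a796, 7e6c797, b4168e8, c56a2b5, c8f30d1, cf70ae3, f970c30}.
That is 8 commits.

8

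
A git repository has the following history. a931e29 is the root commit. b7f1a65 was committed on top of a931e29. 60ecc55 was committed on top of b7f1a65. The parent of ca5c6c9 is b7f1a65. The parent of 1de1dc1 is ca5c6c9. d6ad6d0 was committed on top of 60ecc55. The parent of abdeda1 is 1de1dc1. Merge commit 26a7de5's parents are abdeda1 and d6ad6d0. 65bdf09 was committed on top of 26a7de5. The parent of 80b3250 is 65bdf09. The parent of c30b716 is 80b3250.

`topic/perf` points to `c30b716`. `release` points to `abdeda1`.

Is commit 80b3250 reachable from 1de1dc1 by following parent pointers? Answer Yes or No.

Ancestors of 1de1dc1: {1de1dc1, a931e29, b7f1a65, ca5c6c9}.
80b3250 is not in that set, so it is not an ancestor of 1de1dc1.

No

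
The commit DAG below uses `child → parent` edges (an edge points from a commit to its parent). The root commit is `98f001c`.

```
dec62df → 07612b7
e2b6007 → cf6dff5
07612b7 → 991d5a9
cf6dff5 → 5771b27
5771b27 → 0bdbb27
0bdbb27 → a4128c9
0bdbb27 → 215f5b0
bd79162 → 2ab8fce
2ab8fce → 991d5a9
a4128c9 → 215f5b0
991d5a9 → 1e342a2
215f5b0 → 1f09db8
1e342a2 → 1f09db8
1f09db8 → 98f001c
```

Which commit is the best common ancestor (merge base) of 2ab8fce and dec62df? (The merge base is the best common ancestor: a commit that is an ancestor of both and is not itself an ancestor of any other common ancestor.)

Ancestors of 2ab8fce: {1e342a2, 1f09db8, 2ab8fce, 98f001c, 991d5a9}.
Ancestors of dec62df: {07612b7, 1e342a2, 1f09db8, 98f001c, 991d5a9, dec62df}.
Common ancestors: {1e342a2, 1f09db8, 98f001c, 991d5a9}.
Among these, 991d5a9 is not an ancestor of any other common ancestor — it is the merge base.

991d5a9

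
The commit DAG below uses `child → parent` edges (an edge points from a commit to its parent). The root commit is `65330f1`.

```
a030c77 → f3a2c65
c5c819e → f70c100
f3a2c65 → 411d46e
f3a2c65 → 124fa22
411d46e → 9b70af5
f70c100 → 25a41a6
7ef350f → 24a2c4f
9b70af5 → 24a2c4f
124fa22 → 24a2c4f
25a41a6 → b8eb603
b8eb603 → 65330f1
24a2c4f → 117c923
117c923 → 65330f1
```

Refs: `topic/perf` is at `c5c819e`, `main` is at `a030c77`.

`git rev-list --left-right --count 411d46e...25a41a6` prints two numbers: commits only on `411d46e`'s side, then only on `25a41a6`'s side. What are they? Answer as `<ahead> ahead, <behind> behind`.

Reachable from 411d46e: {117c923, 24a2c4f, 411d46e, 65330f1, 9b70af5}.
Reachable from 25a41a6: {25a41a6, 65330f1, b8eb603}.
Only in 411d46e's history (ahead): {117c923, 24a2c4f, 411d46e, 9b70af5} — 4.
Only in 25a41a6's history (behind): {25a41a6, b8eb603} — 2.

4 ahead, 2 behind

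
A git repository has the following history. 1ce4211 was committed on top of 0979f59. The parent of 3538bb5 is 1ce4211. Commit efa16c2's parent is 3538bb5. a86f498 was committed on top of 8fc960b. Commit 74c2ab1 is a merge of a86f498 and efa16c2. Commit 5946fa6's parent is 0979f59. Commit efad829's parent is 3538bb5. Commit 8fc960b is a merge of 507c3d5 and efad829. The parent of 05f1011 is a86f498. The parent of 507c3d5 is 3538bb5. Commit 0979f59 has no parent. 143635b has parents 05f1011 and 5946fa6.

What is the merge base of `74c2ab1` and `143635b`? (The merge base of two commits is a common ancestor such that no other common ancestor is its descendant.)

a86f498

Ancestors of 74c2ab1: {0979f59, 1ce4211, 3538bb5, 507c3d5, 74c2ab1, 8fc960b, a86f498, efa16c2, efad829}.
Ancestors of 143635b: {05f1011, 0979f59, 143635b, 1ce4211, 3538bb5, 507c3d5, 5946fa6, 8fc960b, a86f498, efad829}.
Common ancestors: {0979f59, 1ce4211, 3538bb5, 507c3d5, 8fc960b, a86f498, efad829}.
Among these, a86f498 is not an ancestor of any other common ancestor — it is the merge base.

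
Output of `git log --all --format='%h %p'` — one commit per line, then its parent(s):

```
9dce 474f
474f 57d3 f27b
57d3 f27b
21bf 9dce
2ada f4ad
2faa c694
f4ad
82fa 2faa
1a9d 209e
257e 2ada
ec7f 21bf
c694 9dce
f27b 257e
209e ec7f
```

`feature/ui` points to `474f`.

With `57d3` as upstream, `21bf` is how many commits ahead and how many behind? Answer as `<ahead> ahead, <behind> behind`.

3 ahead, 0 behind

Reachable from 21bf: {21bf, 257e, 2ada, 474f, 57d3, 9dce, f27b, f4ad}.
Reachable from 57d3: {257e, 2ada, 57d3, f27b, f4ad}.
Only in 21bf's history (ahead): {21bf, 474f, 9dce} — 3.
Only in 57d3's history (behind): {} — 0.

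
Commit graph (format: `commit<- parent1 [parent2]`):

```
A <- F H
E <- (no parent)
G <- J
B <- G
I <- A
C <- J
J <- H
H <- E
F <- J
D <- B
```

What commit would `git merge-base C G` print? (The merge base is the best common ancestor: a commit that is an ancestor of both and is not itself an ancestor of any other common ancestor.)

J

Ancestors of C: {C, E, H, J}.
Ancestors of G: {E, G, H, J}.
Common ancestors: {E, H, J}.
Among these, J is not an ancestor of any other common ancestor — it is the merge base.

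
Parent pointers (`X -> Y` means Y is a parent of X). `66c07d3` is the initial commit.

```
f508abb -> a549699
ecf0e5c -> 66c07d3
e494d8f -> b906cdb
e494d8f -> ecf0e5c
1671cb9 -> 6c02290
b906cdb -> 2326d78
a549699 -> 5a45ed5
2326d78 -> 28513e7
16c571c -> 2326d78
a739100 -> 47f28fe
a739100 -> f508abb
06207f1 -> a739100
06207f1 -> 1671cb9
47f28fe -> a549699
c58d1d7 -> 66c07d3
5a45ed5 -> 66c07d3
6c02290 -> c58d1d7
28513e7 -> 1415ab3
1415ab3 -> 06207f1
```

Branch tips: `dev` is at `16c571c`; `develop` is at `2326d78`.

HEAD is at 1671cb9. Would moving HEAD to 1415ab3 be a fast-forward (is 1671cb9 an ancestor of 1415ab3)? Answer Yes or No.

Yes

A fast-forward from 1671cb9 to 1415ab3 is possible iff 1671cb9 is an ancestor of 1415ab3.
Ancestors of 1415ab3: {06207f1, 1415ab3, 1671cb9, 47f28fe, 5a45ed5, 66c07d3, 6c02290, a549699, a739100, c58d1d7, f508abb}.
1671cb9 is among them, so fast-forward is possible.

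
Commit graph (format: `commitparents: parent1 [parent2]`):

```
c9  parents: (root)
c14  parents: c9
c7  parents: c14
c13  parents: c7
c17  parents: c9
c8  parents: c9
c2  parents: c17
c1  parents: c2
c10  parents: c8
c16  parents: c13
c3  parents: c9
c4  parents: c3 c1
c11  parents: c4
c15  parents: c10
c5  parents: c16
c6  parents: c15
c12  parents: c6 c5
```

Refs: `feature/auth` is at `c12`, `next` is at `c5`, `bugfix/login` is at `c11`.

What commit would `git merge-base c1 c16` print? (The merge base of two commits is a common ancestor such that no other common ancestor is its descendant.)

c9

Ancestors of c1: {c1, c17, c2, c9}.
Ancestors of c16: {c13, c14, c16, c7, c9}.
Common ancestors: {c9}.
The only common ancestor is c9, so it is the merge base.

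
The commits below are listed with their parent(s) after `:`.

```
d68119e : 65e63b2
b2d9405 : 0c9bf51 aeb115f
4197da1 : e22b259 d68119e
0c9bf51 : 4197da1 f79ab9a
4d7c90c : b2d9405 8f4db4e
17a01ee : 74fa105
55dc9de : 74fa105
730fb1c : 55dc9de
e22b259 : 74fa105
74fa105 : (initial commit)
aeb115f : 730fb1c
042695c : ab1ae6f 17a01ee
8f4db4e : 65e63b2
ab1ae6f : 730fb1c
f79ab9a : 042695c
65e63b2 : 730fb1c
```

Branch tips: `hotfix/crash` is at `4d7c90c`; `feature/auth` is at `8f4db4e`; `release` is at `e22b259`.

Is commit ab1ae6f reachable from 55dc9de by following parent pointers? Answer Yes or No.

No

Ancestors of 55dc9de: {55dc9de, 74fa105}.
ab1ae6f is not in that set, so it is not an ancestor of 55dc9de.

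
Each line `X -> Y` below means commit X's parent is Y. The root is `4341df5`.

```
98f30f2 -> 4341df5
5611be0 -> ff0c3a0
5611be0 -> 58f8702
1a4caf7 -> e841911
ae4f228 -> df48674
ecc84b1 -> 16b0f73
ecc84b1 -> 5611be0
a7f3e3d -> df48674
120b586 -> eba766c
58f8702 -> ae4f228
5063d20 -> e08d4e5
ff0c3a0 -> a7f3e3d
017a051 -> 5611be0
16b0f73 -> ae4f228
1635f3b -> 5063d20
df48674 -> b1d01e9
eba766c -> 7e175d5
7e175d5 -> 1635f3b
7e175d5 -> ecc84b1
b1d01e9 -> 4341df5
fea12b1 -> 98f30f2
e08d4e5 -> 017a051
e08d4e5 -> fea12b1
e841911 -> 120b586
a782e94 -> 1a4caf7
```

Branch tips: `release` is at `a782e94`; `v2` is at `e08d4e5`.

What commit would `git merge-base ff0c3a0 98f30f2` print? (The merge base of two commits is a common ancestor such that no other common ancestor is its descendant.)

4341df5

Ancestors of ff0c3a0: {4341df5, a7f3e3d, b1d01e9, df48674, ff0c3a0}.
Ancestors of 98f30f2: {4341df5, 98f30f2}.
Common ancestors: {4341df5}.
The only common ancestor is 4341df5, so it is the merge base.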